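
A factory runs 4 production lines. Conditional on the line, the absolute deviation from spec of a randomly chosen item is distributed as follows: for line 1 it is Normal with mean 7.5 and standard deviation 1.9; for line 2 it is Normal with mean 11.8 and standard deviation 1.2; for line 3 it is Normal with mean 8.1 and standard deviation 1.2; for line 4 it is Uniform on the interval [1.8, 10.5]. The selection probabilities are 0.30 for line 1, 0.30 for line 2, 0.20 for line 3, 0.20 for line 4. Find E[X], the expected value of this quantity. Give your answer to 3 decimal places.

8.640

Component means — 1: 7.5; 2: 11.8; 3: 8.1; 4: 6.15.
E[X] = 0.3·7.5 + 0.3·11.8 + 0.2·8.1 + 0.2·6.15 = 8.64.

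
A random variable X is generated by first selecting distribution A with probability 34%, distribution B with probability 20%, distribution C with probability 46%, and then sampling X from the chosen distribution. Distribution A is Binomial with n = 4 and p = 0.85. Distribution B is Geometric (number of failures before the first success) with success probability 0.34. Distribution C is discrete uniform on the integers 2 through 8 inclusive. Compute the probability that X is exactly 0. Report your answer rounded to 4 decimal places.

0.0682

Conditional on each component, P(X = 0): A: 0.00050625; B: 0.34; C: 0.
By total probability, P(X = 0) = 0.34·0.00050625 + 0.2·0.34 + 0.46·0 = 0.0681721.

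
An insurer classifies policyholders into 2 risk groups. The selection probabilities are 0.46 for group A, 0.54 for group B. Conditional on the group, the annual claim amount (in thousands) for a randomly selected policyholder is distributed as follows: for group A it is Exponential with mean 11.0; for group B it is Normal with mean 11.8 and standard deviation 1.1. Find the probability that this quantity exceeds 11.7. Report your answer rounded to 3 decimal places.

Conditional on each group, P(X > 11.7): A: 0.345198; B: 0.536218.
By total probability, P(X > 11.7) = 0.46·0.345198 + 0.54·0.536218 = 0.448349.

0.448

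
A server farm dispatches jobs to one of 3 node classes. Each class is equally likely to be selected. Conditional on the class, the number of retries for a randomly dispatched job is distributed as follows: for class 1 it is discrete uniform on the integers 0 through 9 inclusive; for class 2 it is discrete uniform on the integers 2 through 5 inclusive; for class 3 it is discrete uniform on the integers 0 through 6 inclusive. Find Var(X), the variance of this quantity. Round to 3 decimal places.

4.889

Per component, 1: μ=4.5, E[X²]=28.5; 2: μ=3.5, E[X²]=13.5; 3: μ=3, E[X²]=13.
E[X] = 0.333333·4.5 + 0.333333·3.5 + 0.333333·3 = 3.66667.
E[X²] = 0.333333·28.5 + 0.333333·13.5 + 0.333333·13 = 18.3333.
Var(X) = E[X²] − (E[X])² = 18.3333 − 13.4444 = 4.88889.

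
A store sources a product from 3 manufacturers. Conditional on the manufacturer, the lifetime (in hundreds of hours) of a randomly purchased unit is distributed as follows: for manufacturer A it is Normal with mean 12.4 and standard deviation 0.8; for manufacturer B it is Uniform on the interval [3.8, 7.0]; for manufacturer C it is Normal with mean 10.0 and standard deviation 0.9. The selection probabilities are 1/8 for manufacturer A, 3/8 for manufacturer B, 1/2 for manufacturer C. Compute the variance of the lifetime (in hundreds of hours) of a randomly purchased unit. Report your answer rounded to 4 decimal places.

Per component, A: μ=12.4, E[X²]=154.4; B: μ=5.4, E[X²]=30.0133; C: μ=10, E[X²]=100.81.
E[X] = 0.125·12.4 + 0.375·5.4 + 0.5·10 = 8.575.
E[X²] = 0.125·154.4 + 0.375·30.0133 + 0.5·100.81 = 80.96.
Var(X) = E[X²] − (E[X])² = 80.96 − 73.5306 = 7.42937.

7.4294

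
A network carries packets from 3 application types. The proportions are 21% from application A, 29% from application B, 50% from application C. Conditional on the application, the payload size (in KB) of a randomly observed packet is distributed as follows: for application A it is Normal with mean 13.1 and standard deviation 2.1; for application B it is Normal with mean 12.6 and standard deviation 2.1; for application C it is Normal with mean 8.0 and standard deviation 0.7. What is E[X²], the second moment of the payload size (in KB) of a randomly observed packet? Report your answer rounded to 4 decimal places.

116.5285

For each component E[X²] = Var + (mean)², giving A: 176.02; B: 163.17; C: 64.49.
Overall E[X²] = 0.21·176.02 + 0.29·163.17 + 0.5·64.49 = 116.528.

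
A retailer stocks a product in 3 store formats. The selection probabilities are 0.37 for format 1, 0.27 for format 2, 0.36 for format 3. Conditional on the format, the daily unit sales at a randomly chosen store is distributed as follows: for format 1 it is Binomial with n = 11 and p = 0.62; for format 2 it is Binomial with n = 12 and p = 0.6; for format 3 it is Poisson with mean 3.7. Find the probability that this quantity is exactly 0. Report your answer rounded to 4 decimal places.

Conditional on each format, P(X = 0): 1: 2.38572e-05; 2: 1.67772e-05; 3: 0.0247235.
By total probability, P(X = 0) = 0.37·2.38572e-05 + 0.27·1.67772e-05 + 0.36·0.0247235 = 0.00891383.

0.0089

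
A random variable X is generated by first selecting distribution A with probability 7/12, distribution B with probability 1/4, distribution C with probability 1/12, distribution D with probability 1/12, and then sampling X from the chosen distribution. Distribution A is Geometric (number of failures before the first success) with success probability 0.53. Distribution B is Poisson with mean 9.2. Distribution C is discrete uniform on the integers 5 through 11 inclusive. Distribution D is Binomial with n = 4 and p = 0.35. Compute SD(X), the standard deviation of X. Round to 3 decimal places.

Per component, A: μ=0.886792, E[X²]=2.45959; B: μ=9.2, E[X²]=93.84; C: μ=8, E[X²]=68; D: μ=1.4, E[X²]=2.87.
E[X] = 0.583333·0.886792 + 0.25·9.2 + 0.0833333·8 + 0.0833333·1.4 = 3.60063.
E[X²] = 0.583333·2.45959 + 0.25·93.84 + 0.0833333·68 + 0.0833333·2.87 = 30.8006.
Var(X) = E[X²] − (E[X])² = 30.8006 − 12.9645 = 17.8361.
SD(X) = √17.8361 = 4.22328.

4.223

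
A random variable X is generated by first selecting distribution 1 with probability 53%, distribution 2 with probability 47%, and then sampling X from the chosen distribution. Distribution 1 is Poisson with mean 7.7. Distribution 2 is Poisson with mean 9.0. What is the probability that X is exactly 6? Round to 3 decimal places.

0.112

Conditional on each component, P(X = 6): 1: 0.131082; 2: 0.0910903.
By total probability, P(X = 6) = 0.53·0.131082 + 0.47·0.0910903 = 0.112286.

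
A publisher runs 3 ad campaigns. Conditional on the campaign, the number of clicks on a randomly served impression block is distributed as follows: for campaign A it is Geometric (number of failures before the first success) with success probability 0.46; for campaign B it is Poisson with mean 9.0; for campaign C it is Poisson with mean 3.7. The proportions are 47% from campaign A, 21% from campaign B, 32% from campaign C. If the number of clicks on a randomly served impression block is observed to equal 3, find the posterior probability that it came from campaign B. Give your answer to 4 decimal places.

Likelihoods P(X=3 | ·): A: 0.0724334; B: 0.0149943; C: 0.20872.
Posterior ∝ prior × likelihood. Numerator for B: 0.21·0.0149943 = 0.0031488.
Normalizing constant: 0.47·0.0724334 + 0.21·0.0149943 + 0.32·0.20872 = 0.103983.
P(B | observation) = 0.0031488 / 0.103983 = 0.0302819.

0.0303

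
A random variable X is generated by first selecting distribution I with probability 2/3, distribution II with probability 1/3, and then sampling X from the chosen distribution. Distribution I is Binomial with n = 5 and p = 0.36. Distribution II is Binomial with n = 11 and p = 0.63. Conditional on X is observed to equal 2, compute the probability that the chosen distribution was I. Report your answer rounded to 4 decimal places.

0.9958

Likelihoods P(X=2 | ·): I: 0.339739; II: 0.002837.
Posterior ∝ prior × likelihood. Numerator for I: 0.666667·0.339739 = 0.226492.
Normalizing constant: 0.666667·0.339739 + 0.333333·0.002837 = 0.227438.
P(I | observation) = 0.226492 / 0.227438 = 0.995842.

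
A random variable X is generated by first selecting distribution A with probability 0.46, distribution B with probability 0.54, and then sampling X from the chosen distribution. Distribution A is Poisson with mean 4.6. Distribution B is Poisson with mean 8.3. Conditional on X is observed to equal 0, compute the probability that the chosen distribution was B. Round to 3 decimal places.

Likelihoods P(X=0 | ·): A: 0.0100518; B: 0.000248517.
Posterior ∝ prior × likelihood. Numerator for B: 0.54·0.000248517 = 0.000134199.
Normalizing constant: 0.46·0.0100518 + 0.54·0.000248517 = 0.00475804.
P(B | observation) = 0.000134199 / 0.00475804 = 0.0282047.

0.028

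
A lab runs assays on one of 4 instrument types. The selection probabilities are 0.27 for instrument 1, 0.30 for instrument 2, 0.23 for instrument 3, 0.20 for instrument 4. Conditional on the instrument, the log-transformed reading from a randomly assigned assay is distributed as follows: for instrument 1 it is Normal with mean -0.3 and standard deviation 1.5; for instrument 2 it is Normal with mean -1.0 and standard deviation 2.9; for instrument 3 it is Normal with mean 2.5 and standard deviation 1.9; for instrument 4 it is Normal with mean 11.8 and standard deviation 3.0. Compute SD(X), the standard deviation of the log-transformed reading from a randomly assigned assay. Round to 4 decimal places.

5.3710

Per component, 1: μ=-0.3, E[X²]=2.34; 2: μ=-1, E[X²]=9.41; 3: μ=2.5, E[X²]=9.86; 4: μ=11.8, E[X²]=148.24.
E[X] = 0.27·-0.3 + 0.3·-1 + 0.23·2.5 + 0.2·11.8 = 2.554.
E[X²] = 0.27·2.34 + 0.3·9.41 + 0.23·9.86 + 0.2·148.24 = 35.3706.
Var(X) = E[X²] − (E[X])² = 35.3706 − 6.52292 = 28.8477.
SD(X) = √28.8477 = 5.371.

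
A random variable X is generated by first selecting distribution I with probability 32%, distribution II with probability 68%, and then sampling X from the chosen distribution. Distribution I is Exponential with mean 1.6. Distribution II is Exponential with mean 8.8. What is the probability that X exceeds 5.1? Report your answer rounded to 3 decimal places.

Conditional on each component, P(X > 5.1): I: 0.0412749; II: 0.560153.
By total probability, P(X > 5.1) = 0.32·0.0412749 + 0.68·0.560153 = 0.394112.

0.394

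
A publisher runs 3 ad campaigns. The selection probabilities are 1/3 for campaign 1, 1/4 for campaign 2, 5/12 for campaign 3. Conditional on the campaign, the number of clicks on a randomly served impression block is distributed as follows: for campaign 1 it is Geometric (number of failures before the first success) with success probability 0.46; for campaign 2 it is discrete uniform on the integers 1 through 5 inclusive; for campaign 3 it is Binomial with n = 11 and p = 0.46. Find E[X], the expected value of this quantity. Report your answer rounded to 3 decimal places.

Component means — 1: 1.17391; 2: 3; 3: 5.06.
E[X] = 0.333333·1.17391 + 0.25·3 + 0.416667·5.06 = 3.24964.

3.250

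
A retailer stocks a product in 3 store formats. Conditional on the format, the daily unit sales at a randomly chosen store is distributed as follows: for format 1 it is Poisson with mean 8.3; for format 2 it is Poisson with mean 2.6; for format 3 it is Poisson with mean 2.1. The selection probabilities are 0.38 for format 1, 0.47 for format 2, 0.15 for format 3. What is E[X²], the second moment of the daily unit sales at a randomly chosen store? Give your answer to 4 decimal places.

34.7079

For each component E[X²] = Var + (mean)², giving 1: 77.19; 2: 9.36; 3: 6.51.
Overall E[X²] = 0.38·77.19 + 0.47·9.36 + 0.15·6.51 = 34.7079.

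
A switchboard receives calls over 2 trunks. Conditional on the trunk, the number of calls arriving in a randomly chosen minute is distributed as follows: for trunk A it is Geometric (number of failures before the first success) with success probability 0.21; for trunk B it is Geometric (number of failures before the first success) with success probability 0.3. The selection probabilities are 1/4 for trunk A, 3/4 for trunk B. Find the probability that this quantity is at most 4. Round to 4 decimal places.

Conditional on each trunk, P(X ≤ 4): A: 0.692294; B: 0.83193.
By total probability, P(X ≤ 4) = 0.25·0.692294 + 0.75·0.83193 = 0.797021.

0.7970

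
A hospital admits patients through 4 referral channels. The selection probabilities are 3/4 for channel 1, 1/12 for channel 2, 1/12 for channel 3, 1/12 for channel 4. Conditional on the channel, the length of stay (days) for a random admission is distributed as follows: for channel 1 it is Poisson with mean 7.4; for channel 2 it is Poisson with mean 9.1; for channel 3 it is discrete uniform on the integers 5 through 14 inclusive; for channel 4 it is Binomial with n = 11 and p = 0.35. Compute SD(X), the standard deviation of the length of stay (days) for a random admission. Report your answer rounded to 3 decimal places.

2.977

Per component, 1: μ=7.4, E[X²]=62.16; 2: μ=9.1, E[X²]=91.91; 3: μ=9.5, E[X²]=98.5; 4: μ=3.85, E[X²]=17.325.
E[X] = 0.75·7.4 + 0.0833333·9.1 + 0.0833333·9.5 + 0.0833333·3.85 = 7.42083.
E[X²] = 0.75·62.16 + 0.0833333·91.91 + 0.0833333·98.5 + 0.0833333·17.325 = 63.9312.
Var(X) = E[X²] − (E[X])² = 63.9312 − 55.0688 = 8.86248.
SD(X) = √8.86248 = 2.97699.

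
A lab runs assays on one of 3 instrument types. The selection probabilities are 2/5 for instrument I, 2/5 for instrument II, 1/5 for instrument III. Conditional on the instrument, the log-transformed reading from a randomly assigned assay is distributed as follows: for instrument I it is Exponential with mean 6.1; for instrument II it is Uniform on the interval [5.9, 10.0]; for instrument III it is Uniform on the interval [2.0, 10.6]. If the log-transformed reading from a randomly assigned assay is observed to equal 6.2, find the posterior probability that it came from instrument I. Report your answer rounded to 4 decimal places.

Likelihoods f(6.2 | ·): I: 0.0593275; II: 0.243902; III: 0.116279.
Posterior ∝ prior × likelihood. Numerator for I: 0.4·0.0593275 = 0.023731.
Normalizing constant: 0.4·0.0593275 + 0.4·0.243902 + 0.2·0.116279 = 0.144548.
P(I | observation) = 0.023731 / 0.144548 = 0.164174.

0.1642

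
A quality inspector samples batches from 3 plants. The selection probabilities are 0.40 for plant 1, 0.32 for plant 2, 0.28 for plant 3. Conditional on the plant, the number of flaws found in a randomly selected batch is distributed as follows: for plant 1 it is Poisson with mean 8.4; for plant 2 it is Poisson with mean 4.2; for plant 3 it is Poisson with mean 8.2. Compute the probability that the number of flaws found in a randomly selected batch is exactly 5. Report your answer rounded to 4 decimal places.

Conditional on each plant, P(X = 5): 1: 0.0783685; 2: 0.163316; 3: 0.0848542.
By total probability, P(X = 5) = 0.4·0.0783685 + 0.32·0.163316 + 0.28·0.0848542 = 0.107368.

0.1074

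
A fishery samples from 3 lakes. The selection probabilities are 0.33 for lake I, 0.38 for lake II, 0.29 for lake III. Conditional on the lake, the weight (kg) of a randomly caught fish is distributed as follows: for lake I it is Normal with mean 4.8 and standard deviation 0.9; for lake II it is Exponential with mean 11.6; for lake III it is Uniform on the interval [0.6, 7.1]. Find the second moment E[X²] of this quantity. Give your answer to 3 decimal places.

For each component E[X²] = Var + (mean)², giving I: 23.85; II: 269.12; III: 18.3433.
Overall E[X²] = 0.33·23.85 + 0.38·269.12 + 0.29·18.3433 = 115.456.

115.456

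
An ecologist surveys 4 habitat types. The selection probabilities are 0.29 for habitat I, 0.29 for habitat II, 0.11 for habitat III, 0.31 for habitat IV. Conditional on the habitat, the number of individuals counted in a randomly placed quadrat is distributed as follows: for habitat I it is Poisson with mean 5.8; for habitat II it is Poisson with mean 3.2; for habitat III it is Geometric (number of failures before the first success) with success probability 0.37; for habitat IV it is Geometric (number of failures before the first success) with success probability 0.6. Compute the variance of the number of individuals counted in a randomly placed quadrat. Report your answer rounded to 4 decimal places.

Per component, I: μ=5.8, E[X²]=39.44; II: μ=3.2, E[X²]=13.44; III: μ=1.7027, E[X²]=7.5011; IV: μ=0.666667, E[X²]=1.55556.
E[X] = 0.29·5.8 + 0.29·3.2 + 0.11·1.7027 + 0.31·0.666667 = 3.00396.
E[X²] = 0.29·39.44 + 0.29·13.44 + 0.11·7.5011 + 0.31·1.55556 = 16.6425.
Var(X) = E[X²] − (E[X])² = 16.6425 − 9.0238 = 7.61874.

7.6187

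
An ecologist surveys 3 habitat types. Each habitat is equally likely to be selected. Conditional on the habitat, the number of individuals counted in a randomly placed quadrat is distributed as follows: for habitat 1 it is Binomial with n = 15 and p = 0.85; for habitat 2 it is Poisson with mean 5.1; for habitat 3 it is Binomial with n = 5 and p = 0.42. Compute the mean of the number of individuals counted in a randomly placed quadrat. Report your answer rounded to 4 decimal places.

6.6500

Component means — 1: 12.75; 2: 5.1; 3: 2.1.
E[X] = 0.333333·12.75 + 0.333333·5.1 + 0.333333·2.1 = 6.65.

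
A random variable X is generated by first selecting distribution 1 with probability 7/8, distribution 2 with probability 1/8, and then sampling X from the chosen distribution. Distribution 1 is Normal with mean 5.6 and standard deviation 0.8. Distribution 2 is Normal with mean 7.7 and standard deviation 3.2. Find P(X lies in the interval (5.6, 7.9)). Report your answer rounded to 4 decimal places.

Conditional on each component, P(5.6 < X < 7.9): 1: 0.49798; 2: 0.269086.
By total probability, P(5.6 < X < 7.9) = 0.875·0.49798 + 0.125·0.269086 = 0.469368.

0.4694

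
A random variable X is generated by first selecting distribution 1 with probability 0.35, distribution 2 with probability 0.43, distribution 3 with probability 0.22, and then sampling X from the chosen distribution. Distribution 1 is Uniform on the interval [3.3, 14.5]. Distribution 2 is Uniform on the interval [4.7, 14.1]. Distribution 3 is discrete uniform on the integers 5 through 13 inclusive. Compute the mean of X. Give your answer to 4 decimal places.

Component means — 1: 8.9; 2: 9.4; 3: 9.
E[X] = 0.35·8.9 + 0.43·9.4 + 0.22·9 = 9.137.

9.1370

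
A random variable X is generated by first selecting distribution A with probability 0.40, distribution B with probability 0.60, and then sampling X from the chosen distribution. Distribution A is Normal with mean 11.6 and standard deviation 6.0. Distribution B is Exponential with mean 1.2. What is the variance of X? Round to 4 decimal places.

41.2224

Per component, A: μ=11.6, E[X²]=170.56; B: μ=1.2, E[X²]=2.88.
E[X] = 0.4·11.6 + 0.6·1.2 = 5.36.
E[X²] = 0.4·170.56 + 0.6·2.88 = 69.952.
Var(X) = E[X²] − (E[X])² = 69.952 − 28.7296 = 41.2224.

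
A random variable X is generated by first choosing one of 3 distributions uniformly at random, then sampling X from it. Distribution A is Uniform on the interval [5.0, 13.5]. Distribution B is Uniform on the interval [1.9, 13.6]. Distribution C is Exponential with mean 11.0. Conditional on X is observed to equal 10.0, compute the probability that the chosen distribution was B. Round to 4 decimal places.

Likelihoods f(10.0 | ·): A: 0.117647; B: 0.0854701; C: 0.0366264.
Posterior ∝ prior × likelihood. Numerator for B: 0.333333·0.0854701 = 0.02849.
Normalizing constant: 0.333333·0.117647 + 0.333333·0.0854701 + 0.333333·0.0366264 = 0.0799145.
P(B | observation) = 0.02849 / 0.0799145 = 0.356506.

0.3565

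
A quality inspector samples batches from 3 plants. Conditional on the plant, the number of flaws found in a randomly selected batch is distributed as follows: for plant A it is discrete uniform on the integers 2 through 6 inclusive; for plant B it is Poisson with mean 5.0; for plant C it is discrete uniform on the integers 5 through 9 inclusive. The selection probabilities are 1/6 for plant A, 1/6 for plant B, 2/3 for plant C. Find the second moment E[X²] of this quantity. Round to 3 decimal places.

42.000

For each component E[X²] = Var + (mean)², giving A: 18; B: 30; C: 51.
Overall E[X²] = 0.166667·18 + 0.166667·30 + 0.666667·51 = 42.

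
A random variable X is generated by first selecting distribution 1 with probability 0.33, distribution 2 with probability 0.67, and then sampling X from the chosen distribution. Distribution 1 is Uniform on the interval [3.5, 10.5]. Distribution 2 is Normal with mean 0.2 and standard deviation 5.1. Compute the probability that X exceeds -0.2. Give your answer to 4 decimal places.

Conditional on each component, P(X > -0.2): 1: 1; 2: 0.531258.
By total probability, P(X > -0.2) = 0.33·1 + 0.67·0.531258 = 0.685943.

0.6859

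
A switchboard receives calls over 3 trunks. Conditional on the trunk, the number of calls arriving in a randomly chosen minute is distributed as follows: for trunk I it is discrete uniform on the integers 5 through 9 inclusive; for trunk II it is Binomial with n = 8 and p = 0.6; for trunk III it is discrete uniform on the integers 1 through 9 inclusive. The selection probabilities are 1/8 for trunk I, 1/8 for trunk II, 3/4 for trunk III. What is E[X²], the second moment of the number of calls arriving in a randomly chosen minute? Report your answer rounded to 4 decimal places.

33.2450

For each component E[X²] = Var + (mean)², giving I: 51; II: 24.96; III: 31.6667.
Overall E[X²] = 0.125·51 + 0.125·24.96 + 0.75·31.6667 = 33.245.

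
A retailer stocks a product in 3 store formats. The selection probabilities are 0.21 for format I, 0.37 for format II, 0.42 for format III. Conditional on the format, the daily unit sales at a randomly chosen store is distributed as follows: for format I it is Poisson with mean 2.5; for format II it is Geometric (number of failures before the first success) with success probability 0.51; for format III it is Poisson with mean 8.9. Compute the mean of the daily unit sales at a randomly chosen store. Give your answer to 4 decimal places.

Component means — I: 2.5; II: 0.960784; III: 8.9.
E[X] = 0.21·2.5 + 0.37·0.960784 + 0.42·8.9 = 4.61849.

4.6185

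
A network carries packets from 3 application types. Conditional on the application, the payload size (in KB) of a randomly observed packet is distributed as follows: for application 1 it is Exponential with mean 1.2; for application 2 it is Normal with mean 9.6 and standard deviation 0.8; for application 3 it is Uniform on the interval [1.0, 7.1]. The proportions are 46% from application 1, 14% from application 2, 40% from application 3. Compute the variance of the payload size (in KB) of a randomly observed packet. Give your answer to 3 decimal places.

9.756

Per component, 1: μ=1.2, E[X²]=2.88; 2: μ=9.6, E[X²]=92.8; 3: μ=4.05, E[X²]=19.5033.
E[X] = 0.46·1.2 + 0.14·9.6 + 0.4·4.05 = 3.516.
E[X²] = 0.46·2.88 + 0.14·92.8 + 0.4·19.5033 = 22.1181.
Var(X) = E[X²] − (E[X])² = 22.1181 − 12.3623 = 9.75588.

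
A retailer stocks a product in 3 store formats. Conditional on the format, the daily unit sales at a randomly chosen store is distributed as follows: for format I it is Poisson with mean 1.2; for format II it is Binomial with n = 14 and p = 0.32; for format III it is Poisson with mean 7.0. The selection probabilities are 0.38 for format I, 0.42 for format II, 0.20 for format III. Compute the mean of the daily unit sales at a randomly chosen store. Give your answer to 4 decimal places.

Component means — I: 1.2; II: 4.48; III: 7.
E[X] = 0.38·1.2 + 0.42·4.48 + 0.2·7 = 3.7376.

3.7376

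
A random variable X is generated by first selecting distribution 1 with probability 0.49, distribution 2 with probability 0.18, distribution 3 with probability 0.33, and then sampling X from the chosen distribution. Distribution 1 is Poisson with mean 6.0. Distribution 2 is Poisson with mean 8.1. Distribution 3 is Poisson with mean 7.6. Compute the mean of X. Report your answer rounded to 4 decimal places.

Component means — 1: 6; 2: 8.1; 3: 7.6.
E[X] = 0.49·6 + 0.18·8.1 + 0.33·7.6 = 6.906.

6.9060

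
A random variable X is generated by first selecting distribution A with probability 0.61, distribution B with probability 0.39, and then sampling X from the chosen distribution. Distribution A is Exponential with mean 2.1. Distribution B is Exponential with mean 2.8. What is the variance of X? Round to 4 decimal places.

Per component, A: μ=2.1, E[X²]=8.82; B: μ=2.8, E[X²]=15.68.
E[X] = 0.61·2.1 + 0.39·2.8 = 2.373.
E[X²] = 0.61·8.82 + 0.39·15.68 = 11.4954.
Var(X) = E[X²] − (E[X])² = 11.4954 − 5.63113 = 5.86427.

5.8643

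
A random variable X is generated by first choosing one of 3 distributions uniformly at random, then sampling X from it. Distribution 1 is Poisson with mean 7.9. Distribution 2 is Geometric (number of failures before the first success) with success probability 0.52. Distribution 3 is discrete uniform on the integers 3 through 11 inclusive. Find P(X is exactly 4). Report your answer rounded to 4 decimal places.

0.0663

Conditional on each component, P(X = 4): 1: 0.0601687; 2: 0.0276038; 3: 0.111111.
By total probability, P(X = 4) = 0.333333·0.0601687 + 0.333333·0.0276038 + 0.333333·0.111111 = 0.0662945.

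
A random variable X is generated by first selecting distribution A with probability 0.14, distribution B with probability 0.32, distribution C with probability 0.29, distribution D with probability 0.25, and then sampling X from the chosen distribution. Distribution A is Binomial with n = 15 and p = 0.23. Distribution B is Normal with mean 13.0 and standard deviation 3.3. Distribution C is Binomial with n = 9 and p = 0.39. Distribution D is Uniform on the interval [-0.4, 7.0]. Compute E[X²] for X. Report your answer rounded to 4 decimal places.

For each component E[X²] = Var + (mean)², giving A: 14.559; B: 179.89; C: 14.4612; D: 15.4533.
Overall E[X²] = 0.14·14.559 + 0.32·179.89 + 0.29·14.4612 + 0.25·15.4533 = 67.6601.

67.6601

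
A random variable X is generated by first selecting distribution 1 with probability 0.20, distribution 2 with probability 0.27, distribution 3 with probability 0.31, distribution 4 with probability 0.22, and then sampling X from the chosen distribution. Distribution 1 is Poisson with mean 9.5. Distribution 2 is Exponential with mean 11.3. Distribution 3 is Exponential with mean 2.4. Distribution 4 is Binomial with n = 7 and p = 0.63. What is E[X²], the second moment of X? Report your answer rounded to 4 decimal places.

For each component E[X²] = Var + (mean)², giving 1: 99.75; 2: 255.38; 3: 11.52; 4: 21.0798.
Overall E[X²] = 0.2·99.75 + 0.27·255.38 + 0.31·11.52 + 0.22·21.0798 = 97.1114.

97.1114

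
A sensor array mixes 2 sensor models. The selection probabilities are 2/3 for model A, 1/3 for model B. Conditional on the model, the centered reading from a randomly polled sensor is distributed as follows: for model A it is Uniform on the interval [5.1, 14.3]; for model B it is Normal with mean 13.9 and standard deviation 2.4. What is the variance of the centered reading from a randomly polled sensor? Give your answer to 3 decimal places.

10.542

Per component, A: μ=9.7, E[X²]=101.143; B: μ=13.9, E[X²]=198.97.
E[X] = 0.666667·9.7 + 0.333333·13.9 = 11.1.
E[X²] = 0.666667·101.143 + 0.333333·198.97 = 133.752.
Var(X) = E[X²] − (E[X])² = 133.752 − 123.21 = 10.5422.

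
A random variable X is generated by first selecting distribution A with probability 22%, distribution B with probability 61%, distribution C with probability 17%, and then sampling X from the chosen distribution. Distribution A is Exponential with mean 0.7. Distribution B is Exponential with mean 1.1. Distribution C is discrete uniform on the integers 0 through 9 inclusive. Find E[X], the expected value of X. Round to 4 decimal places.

Component means — A: 0.7; B: 1.1; C: 4.5.
E[X] = 0.22·0.7 + 0.61·1.1 + 0.17·4.5 = 1.59.

1.5900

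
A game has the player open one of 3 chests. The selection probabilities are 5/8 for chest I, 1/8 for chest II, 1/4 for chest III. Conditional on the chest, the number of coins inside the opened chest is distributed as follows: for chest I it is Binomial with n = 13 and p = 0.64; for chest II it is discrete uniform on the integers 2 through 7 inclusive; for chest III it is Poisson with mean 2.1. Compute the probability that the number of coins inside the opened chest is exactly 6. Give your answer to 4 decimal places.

Conditional on each chest, P(X = 6): I: 0.0924091; II: 0.166667; III: 0.014587.
By total probability, P(X = 6) = 0.625·0.0924091 + 0.125·0.166667 + 0.25·0.014587 = 0.0822357.

0.0822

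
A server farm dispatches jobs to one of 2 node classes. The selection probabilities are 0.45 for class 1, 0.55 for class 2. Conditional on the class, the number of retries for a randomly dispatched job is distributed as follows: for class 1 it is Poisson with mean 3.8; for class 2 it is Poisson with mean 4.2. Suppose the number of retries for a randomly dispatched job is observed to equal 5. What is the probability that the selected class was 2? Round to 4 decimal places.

Likelihoods P(X=5 | ·): 1: 0.147713; 2: 0.163316.
Posterior ∝ prior × likelihood. Numerator for 2: 0.55·0.163316 = 0.0898237.
Normalizing constant: 0.45·0.147713 + 0.55·0.163316 = 0.156294.
P(2 | observation) = 0.0898237 / 0.156294 = 0.574708.

0.5747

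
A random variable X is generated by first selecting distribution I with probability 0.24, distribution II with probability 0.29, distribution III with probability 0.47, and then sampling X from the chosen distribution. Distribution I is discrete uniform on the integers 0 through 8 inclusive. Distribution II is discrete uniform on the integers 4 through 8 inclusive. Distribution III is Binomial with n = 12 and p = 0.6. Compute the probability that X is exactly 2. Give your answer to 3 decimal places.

Conditional on each component, P(X = 2): I: 0.111111; II: 0; III: 0.00249142.
By total probability, P(X = 2) = 0.24·0.111111 + 0.29·0 + 0.47·0.00249142 = 0.0278376.

0.028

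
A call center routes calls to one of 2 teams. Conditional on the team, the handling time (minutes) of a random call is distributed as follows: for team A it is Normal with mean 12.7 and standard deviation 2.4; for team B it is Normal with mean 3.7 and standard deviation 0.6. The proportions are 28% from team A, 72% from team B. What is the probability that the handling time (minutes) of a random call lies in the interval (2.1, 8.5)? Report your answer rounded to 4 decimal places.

Conditional on each team, P(2.1 < X < 8.5): A: 0.0400541; B: 0.99617.
By total probability, P(2.1 < X < 8.5) = 0.28·0.0400541 + 0.72·0.99617 = 0.728457.

0.7285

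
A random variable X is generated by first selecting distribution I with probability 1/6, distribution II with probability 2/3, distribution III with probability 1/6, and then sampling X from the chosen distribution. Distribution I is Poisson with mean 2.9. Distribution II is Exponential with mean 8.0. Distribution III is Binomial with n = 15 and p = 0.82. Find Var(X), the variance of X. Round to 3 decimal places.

50.918

Per component, I: μ=2.9, E[X²]=11.31; II: μ=8, E[X²]=128; III: μ=12.3, E[X²]=153.504.
E[X] = 0.166667·2.9 + 0.666667·8 + 0.166667·12.3 = 7.86667.
E[X²] = 0.166667·11.31 + 0.666667·128 + 0.166667·153.504 = 112.802.
Var(X) = E[X²] − (E[X])² = 112.802 − 61.8844 = 50.9179.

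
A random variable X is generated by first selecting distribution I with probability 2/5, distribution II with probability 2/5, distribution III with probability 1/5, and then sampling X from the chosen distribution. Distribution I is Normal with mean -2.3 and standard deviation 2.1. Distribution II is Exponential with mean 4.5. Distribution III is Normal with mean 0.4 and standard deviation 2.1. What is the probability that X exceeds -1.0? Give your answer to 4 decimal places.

Conditional on each component, P(X > -1.0): I: 0.267942; II: 1; III: 0.747507.
By total probability, P(X > -1.0) = 0.4·0.267942 + 0.4·1 + 0.2·0.747507 = 0.656678.

0.6567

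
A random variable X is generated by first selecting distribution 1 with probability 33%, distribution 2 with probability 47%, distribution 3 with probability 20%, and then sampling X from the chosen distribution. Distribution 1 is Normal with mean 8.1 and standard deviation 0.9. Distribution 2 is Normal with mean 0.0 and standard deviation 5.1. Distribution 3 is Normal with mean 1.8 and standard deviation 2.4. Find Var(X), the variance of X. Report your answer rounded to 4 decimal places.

26.7442

Per component, 1: μ=8.1, E[X²]=66.42; 2: μ=0, E[X²]=26.01; 3: μ=1.8, E[X²]=9.
E[X] = 0.33·8.1 + 0.47·0 + 0.2·1.8 = 3.033.
E[X²] = 0.33·66.42 + 0.47·26.01 + 0.2·9 = 35.9433.
Var(X) = E[X²] − (E[X])² = 35.9433 − 9.19909 = 26.7442.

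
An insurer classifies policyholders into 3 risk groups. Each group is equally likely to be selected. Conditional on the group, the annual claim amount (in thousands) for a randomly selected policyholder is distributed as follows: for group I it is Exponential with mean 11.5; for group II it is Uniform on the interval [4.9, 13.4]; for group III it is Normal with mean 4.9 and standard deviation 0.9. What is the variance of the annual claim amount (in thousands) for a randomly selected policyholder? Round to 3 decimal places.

Per component, I: μ=11.5, E[X²]=264.5; II: μ=9.15, E[X²]=89.7433; III: μ=4.9, E[X²]=24.82.
E[X] = 0.333333·11.5 + 0.333333·9.15 + 0.333333·4.9 = 8.51667.
E[X²] = 0.333333·264.5 + 0.333333·89.7433 + 0.333333·24.82 = 126.354.
Var(X) = E[X²] − (E[X])² = 126.354 − 72.5336 = 53.8208.

53.821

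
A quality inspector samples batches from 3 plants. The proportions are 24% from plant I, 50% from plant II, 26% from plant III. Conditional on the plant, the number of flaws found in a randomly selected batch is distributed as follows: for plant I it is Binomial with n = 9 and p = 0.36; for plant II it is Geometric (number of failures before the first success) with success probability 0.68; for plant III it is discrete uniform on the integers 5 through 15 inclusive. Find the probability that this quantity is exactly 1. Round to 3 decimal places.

0.131

Conditional on each plant, P(X = 1): I: 0.0911979; II: 0.2176; III: 0.
By total probability, P(X = 1) = 0.24·0.0911979 + 0.5·0.2176 + 0.26·0 = 0.130687.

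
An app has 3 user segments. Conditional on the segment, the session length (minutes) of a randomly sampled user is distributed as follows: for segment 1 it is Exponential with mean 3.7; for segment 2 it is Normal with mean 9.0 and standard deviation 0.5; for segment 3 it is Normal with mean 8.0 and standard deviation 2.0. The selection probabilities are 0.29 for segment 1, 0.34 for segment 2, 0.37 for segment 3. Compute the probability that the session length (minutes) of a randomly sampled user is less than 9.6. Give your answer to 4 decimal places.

Conditional on each segment, P(X < 9.6): 1: 0.925324; 2: 0.88493; 3: 0.788145.
By total probability, P(X < 9.6) = 0.29·0.925324 + 0.34·0.88493 + 0.37·0.788145 = 0.860834.

0.8608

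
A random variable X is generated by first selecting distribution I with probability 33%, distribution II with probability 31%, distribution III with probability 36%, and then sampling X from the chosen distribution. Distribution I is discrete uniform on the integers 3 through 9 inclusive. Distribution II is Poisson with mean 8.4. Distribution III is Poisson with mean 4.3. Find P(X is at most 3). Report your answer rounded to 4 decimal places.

0.1929

Conditional on each component, P(X ≤ 3): I: 0.142857; II: 0.0322604; III: 0.377154.
By total probability, P(X ≤ 3) = 0.33·0.142857 + 0.31·0.0322604 + 0.36·0.377154 = 0.192919.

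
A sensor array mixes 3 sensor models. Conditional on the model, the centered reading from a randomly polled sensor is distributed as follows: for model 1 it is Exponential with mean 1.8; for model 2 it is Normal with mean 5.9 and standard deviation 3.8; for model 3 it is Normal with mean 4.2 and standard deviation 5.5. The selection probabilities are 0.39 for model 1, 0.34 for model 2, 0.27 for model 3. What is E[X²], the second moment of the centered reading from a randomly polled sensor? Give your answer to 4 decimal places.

For each component E[X²] = Var + (mean)², giving 1: 6.48; 2: 49.25; 3: 47.89.
Overall E[X²] = 0.39·6.48 + 0.34·49.25 + 0.27·47.89 = 32.2025.

32.2025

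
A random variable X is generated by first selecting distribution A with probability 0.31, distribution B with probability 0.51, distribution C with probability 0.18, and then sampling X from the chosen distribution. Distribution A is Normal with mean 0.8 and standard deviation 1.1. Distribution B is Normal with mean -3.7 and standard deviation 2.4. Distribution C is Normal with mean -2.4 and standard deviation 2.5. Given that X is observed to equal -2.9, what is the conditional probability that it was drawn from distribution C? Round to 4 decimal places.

Likelihoods f(-2.9 | ·): A: 0.00126678; B: 0.157243; C: 0.156417.
Posterior ∝ prior × likelihood. Numerator for C: 0.18·0.156417 = 0.0281551.
Normalizing constant: 0.31·0.00126678 + 0.51·0.157243 + 0.18·0.156417 = 0.108742.
P(C | observation) = 0.0281551 / 0.108742 = 0.258917.

0.2589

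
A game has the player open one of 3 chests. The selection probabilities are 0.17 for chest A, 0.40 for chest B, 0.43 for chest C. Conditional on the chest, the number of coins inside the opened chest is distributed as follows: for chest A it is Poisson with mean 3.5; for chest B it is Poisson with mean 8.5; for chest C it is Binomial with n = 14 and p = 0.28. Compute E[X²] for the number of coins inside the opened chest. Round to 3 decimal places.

42.799

For each component E[X²] = Var + (mean)², giving A: 15.75; B: 80.75; C: 18.1888.
Overall E[X²] = 0.17·15.75 + 0.4·80.75 + 0.43·18.1888 = 42.7987.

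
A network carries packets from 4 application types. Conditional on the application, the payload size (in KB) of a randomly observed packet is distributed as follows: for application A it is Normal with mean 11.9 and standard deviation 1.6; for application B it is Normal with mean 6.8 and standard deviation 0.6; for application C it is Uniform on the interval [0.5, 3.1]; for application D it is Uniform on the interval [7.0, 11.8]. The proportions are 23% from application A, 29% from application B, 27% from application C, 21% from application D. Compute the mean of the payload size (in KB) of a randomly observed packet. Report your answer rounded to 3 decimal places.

7.169

Component means — A: 11.9; B: 6.8; C: 1.8; D: 9.4.
E[X] = 0.23·11.9 + 0.29·6.8 + 0.27·1.8 + 0.21·9.4 = 7.169.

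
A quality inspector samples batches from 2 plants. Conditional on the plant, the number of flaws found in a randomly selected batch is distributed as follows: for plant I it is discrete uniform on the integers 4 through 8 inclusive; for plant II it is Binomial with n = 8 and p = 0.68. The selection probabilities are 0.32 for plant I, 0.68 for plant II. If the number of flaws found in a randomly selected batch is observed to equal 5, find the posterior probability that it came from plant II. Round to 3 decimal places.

Likelihoods P(X=5 | ·): I: 0.2; II: 0.266798.
Posterior ∝ prior × likelihood. Numerator for II: 0.68·0.266798 = 0.181423.
Normalizing constant: 0.32·0.2 + 0.68·0.266798 = 0.245423.
P(II | observation) = 0.181423 / 0.245423 = 0.739225.

0.739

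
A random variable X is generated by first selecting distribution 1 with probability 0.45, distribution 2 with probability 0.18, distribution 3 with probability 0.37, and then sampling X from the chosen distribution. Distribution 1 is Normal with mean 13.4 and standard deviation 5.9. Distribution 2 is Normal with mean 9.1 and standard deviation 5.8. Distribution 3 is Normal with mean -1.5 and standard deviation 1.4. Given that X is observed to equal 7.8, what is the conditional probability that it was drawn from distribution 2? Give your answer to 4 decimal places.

0.3837

Likelihoods f(7.8 | ·): 1: 0.0430955; 2: 0.0670769; 3: 7.45772e-11.
Posterior ∝ prior × likelihood. Numerator for 2: 0.18·0.0670769 = 0.0120738.
Normalizing constant: 0.45·0.0430955 + 0.18·0.0670769 + 0.37·7.45772e-11 = 0.0314668.
P(2 | observation) = 0.0120738 / 0.0314668 = 0.383701.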